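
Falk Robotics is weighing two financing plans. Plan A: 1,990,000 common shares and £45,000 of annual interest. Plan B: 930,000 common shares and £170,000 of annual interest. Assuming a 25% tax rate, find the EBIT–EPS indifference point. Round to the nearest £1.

£279,670

Set EPS_A = EPS_B: (EBIT − £45,000)(1 − 0.25) ÷ 1,990,000 = (EBIT − £170,000)(1 − 0.25) ÷ 930,000.
Cancelling (1 − t) and cross-multiplying: 930,000·(EBIT − 45,000) = 1,990,000·(EBIT − 170,000).
EBIT × (1,990,000 − 930,000) = 170,000 × 1,990,000 − 45,000 × 930,000 = 296,450,000,000, so EBIT = 296,450,000,000 ÷ 1,060,000 = 279,669.81.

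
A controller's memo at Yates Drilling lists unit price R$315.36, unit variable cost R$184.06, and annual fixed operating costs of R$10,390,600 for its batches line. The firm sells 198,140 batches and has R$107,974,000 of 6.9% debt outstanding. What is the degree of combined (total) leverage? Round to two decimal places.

Contribution at this volume is 198,140 × R$131.30 = R$26,015,782.00.
Operating income = contribution − fixed costs = R$26,015,782.00 − R$10,390,600 = R$15,625,182.00. Interest = R$7,450,206.00, so EBIT − I = R$8,174,976.00.
Degree of total leverage = total CM / (EBIT − interest) = R$26,015,782.00 / R$8,174,976.00 = 3.1824.

3.18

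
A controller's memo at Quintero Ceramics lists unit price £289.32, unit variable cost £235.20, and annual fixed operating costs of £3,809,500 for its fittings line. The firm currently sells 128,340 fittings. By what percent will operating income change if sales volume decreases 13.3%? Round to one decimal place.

At 128,340 units, contribution = 128,340 × £54.12 = £6,945,760.80.
EBIT = £6,945,760.80 − £3,809,500 = £3,136,260.80.
DOL = contribution ÷ EBIT = £6,945,760.80 ÷ £3,136,260.80 = 2.2147.
So EBIT moves 2.2147 × (-13.3%) = -29.5%.

-29.5%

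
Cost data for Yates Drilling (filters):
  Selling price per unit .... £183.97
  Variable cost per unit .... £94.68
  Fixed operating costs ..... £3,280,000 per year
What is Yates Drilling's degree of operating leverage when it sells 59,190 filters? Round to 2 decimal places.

2.64

Total contribution margin = 59,190 × £89.29 = £5,285,075.10.
EBIT = £5,285,075.10 − £3,280,000 = £2,005,075.10.
So DOL = total CM / EBIT = £5,285,075.10 / £2,005,075.10 = 2.6358.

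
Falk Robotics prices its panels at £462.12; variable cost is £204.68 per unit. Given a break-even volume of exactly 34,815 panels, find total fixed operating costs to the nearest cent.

Contribution margin per unit = £462.12 − £204.68 = £257.44.
Since BE = FC / CM, FC = 34,815 × £257.44 = £8,962,773.60.

£8,962,773.60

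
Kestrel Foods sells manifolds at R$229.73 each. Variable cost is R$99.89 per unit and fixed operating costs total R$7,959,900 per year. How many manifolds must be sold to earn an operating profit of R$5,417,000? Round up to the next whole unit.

103,027 manifolds

Each unit contributes R$229.73 − R$99.89 = R$129.84.
Required volume = (fixed costs + target profit) ÷ CM = (R$7,959,900 + R$5,417,000) ÷ R$129.84 = 103,026.03, so 103,027 manifolds.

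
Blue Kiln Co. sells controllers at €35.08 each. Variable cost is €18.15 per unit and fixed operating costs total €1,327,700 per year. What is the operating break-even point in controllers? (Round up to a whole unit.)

Contribution margin per unit = €35.08 − €18.15 = €16.93.
Break-even volume = fixed costs ÷ CM per unit = €1,327,700 ÷ €16.93 = 78,422.92, so 78,423 controllers.

78,423 controllers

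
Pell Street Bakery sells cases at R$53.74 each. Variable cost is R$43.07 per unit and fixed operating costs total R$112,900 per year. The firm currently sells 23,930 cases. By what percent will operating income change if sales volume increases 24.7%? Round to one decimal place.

At 23,930 units, contribution = 23,930 × R$10.67 = R$255,333.10.
EBIT = R$255,333.10 − R$112,900 = R$142,433.10.
Degree of operating leverage = R$255,333.10 / R$142,433.10 = 1.7927.
So EBIT moves 1.7927 × (+24.7%) = +44.3%.

+44.3%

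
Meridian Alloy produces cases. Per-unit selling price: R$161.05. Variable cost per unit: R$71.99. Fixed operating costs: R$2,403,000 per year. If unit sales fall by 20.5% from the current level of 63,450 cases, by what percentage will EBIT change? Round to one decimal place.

Contribution at this volume is 63,450 × R$89.06 = R$5,650,857.00.
Subtracting fixed costs: EBIT = R$5,650,857.00 − R$2,403,000 = R$3,247,857.00.
So DOL = total CM / EBIT = R$5,650,857.00 / R$3,247,857.00 = 1.7399.
%ΔEBIT = DOL × %ΔSales = 1.7399 × -20.5% = -35.7%.

-35.7%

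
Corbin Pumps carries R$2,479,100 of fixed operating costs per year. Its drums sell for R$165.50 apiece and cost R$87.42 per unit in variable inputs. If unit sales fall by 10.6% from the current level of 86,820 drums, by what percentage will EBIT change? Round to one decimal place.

-16.7%

Contribution at this volume is 86,820 × R$78.08 = R$6,778,905.60.
EBIT = R$6,778,905.60 − R$2,479,100 = R$4,299,805.60.
DOL = contribution ÷ EBIT = R$6,778,905.60 ÷ R$4,299,805.60 = 1.5766.
%ΔEBIT = DOL × %ΔSales = 1.5766 × -10.6% = -16.7%.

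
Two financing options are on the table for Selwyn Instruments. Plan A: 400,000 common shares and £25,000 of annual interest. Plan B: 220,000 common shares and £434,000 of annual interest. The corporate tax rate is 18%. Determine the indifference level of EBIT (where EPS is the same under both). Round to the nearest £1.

£933,889

Set EPS_A = EPS_B: (EBIT − £25,000)(1 − 0.18) ÷ 400,000 = (EBIT − £434,000)(1 − 0.18) ÷ 220,000.
Cancelling (1 − t) and cross-multiplying: 220,000·(EBIT − 25,000) = 400,000·(EBIT − 434,000).
EBIT × (400,000 − 220,000) = 434,000 × 400,000 − 25,000 × 220,000 = 168,100,000,000, so EBIT = 168,100,000,000 ÷ 180,000 = 933,888.89.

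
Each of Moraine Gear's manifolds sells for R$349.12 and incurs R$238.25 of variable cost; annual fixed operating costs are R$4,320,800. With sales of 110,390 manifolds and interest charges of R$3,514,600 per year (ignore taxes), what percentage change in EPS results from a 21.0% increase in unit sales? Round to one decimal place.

+58.4%

At 110,390 units, contribution = 110,390 × R$110.87 = R$12,238,939.30.
EBIT = R$12,238,939.30 − R$4,320,800 = R$7,918,139.30.
After interest of R$3,514,600.00, pre-tax earnings = R$4,403,539.30.
DCL = total CM / (EBIT − I) = R$12,238,939.30 / R$4,403,539.30 = 2.7793.
%ΔEPS = DCL × %ΔSales = 2.7793 × +21.0% = +58.4%.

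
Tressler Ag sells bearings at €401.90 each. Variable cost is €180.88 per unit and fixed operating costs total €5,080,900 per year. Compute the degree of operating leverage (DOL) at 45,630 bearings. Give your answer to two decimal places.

At 45,630 units, contribution = 45,630 × €221.02 = €10,085,142.60.
Operating income = contribution − fixed costs = €10,085,142.60 − €5,080,900 = €5,004,242.60.
So DOL = total CM / EBIT = €10,085,142.60 / €5,004,242.60 = 2.0153.

2.02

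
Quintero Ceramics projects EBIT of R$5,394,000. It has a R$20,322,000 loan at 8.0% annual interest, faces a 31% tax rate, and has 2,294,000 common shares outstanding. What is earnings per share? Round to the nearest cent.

Pre-tax income = R$5,394,000 − R$1,625,760.00 = R$3,768,240.00.
After tax at 31%: net income = R$3,768,240.00 × 0.69 = R$2,600,085.60.
EPS = R$2,600,085.60 ÷ 2,294,000 = R$1.13.

R$1.13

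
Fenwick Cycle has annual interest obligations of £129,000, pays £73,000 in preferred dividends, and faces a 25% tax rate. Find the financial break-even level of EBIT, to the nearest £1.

£226,333

Grossing the preferred dividend up to pre-tax terms: £73,000 / (1 − 0.25) = £97,333.33.
EPS = 0 when EBIT covers interest plus the pre-tax preferred burden: £129,000 + £97,333.33 = £226,333.33.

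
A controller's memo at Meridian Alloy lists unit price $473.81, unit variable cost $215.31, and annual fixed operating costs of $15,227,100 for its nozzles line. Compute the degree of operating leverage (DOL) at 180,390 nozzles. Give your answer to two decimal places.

1.48

At 180,390 units, contribution = 180,390 × $258.50 = $46,630,815.00.
Operating income = contribution − fixed costs = $46,630,815.00 − $15,227,100 = $31,403,715.00.
Degree of operating leverage = $46,630,815.00 / $31,403,715.00 = 1.4849.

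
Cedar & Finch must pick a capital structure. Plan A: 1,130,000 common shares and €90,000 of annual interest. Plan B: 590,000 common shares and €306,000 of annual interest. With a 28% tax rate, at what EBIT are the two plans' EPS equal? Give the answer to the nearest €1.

Set EPS_A = EPS_B: (EBIT − €90,000)(1 − 0.28) ÷ 1,130,000 = (EBIT − €306,000)(1 − 0.28) ÷ 590,000.
The (1 − t) factor cancels: (EBIT − 90,000) × 590,000 = (EBIT − 306,000) × 1,130,000.
Solving, EBIT = (306,000·1,130,000 − 90,000·590,000) / (1,130,000 − 590,000) = 292,680,000,000 / 540,000 = 542,000.00.

€542,000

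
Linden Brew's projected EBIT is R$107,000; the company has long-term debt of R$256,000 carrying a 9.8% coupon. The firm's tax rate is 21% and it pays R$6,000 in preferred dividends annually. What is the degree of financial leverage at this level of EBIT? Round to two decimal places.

Annual interest charges come to R$25,088.00.
Preferred dividends grossed up pre-tax: R$6,000 / (1 − 0.21) = R$7,594.94.
DFL = EBIT ÷ [EBIT − I − D_p/(1−t)] = R$107,000 ÷ [R$107,000 − R$25,088.00 − R$7,594.94] = R$107,000 ÷ R$74,317.06 = 1.4398.

1.44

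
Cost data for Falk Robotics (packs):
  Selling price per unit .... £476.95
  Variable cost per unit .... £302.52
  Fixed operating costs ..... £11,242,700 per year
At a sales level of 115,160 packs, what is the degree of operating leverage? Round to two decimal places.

Contribution at this volume is 115,160 × £174.43 = £20,087,358.80.
EBIT = £20,087,358.80 − £11,242,700 = £8,844,658.80.
So DOL = total CM / EBIT = £20,087,358.80 / £8,844,658.80 = 2.2711.

2.27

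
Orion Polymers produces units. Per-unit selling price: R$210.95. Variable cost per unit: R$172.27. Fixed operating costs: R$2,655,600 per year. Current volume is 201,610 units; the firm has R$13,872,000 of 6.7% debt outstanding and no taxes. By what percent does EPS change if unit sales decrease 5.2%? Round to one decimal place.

-9.6%

Total contribution margin = 201,610 × R$38.68 = R$7,798,274.80.
Subtracting fixed costs: EBIT = R$7,798,274.80 − R$2,655,600 = R$5,142,674.80.
Interest = R$929,424.00, so EBIT − I = R$4,213,250.80.
DCL = total CM / (EBIT − I) = R$7,798,274.80 / R$4,213,250.80 = 1.8509.
EPS therefore changes by 1.8509 × (-5.2%) = -9.6%.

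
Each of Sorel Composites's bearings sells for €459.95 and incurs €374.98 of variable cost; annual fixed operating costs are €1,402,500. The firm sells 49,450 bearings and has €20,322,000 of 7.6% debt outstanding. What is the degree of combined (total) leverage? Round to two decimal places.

3.35

Contribution at this volume is 49,450 × €84.97 = €4,201,766.50.
EBIT = €4,201,766.50 − €1,402,500 = €2,799,266.50. Interest = €1,544,472.00, so EBIT − I = €1,254,794.50.
DCL = contribution ÷ (EBIT − I) = €4,201,766.50 ÷ €1,254,794.50 = 3.3486.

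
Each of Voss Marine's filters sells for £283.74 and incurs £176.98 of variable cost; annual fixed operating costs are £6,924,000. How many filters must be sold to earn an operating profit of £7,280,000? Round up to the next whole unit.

Contribution margin per unit = £283.74 − £176.98 = £106.76.
Units = (FC + target) / CM = (£6,924,000 + £7,280,000) / £106.76 = 133,046.08, so 133,047 filters.

133,047 filters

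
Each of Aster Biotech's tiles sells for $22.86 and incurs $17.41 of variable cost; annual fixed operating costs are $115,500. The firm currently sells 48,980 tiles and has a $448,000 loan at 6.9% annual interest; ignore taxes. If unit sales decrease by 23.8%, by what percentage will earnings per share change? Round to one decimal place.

-52.7%

Contribution at this volume is 48,980 × $5.45 = $266,941.00.
Operating income = contribution − fixed costs = $266,941.00 − $115,500 = $151,441.00.
Interest = $30,912.00, so EBIT − I = $120,529.00.
Degree of combined leverage = contribution ÷ (EBIT − I) = $266,941.00 ÷ $120,529.00 = 2.2147.
EPS therefore changes by 2.2147 × (-23.8%) = -52.7%.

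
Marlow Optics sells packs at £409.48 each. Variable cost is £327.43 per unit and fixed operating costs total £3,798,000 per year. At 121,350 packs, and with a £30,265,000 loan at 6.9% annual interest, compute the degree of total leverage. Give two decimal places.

At 121,350 units, contribution = 121,350 × £82.05 = £9,956,767.50.
Subtracting fixed costs: EBIT = £9,956,767.50 − £3,798,000 = £6,158,767.50. Interest = £2,088,285.00.
DOL = £9,956,767.50 ÷ £6,158,767.50 = 1.6167; DFL = £6,158,767.50 ÷ £4,070,482.50 = 1.5130.
Combined leverage = 1.6167 × 1.5130 = 2.4461.

2.45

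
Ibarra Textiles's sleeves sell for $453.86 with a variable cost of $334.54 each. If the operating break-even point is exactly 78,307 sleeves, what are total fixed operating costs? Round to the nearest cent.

Contribution margin per unit = $453.86 − $334.54 = $119.32.
Since BE = FC / CM, FC = 78,307 × $119.32 = $9,343,591.24.

$9,343,591.24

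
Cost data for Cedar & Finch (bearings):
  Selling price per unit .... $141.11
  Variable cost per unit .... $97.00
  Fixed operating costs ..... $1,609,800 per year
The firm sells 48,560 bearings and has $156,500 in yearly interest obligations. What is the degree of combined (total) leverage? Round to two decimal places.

5.70

At 48,560 units, contribution = 48,560 × $44.11 = $2,141,981.60.
Operating income = contribution − fixed costs = $2,141,981.60 − $1,609,800 = $532,181.60. Interest = $156,500.00, so EBIT − I = $375,681.60.
Degree of total leverage = total CM / (EBIT − interest) = $2,141,981.60 / $375,681.60 = 5.7016.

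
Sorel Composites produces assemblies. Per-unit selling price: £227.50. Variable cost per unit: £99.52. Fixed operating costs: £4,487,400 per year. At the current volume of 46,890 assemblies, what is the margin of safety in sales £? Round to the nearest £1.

Each unit contributes £227.50 − £99.52 = £127.98. Break-even units = £4,487,400 ÷ £127.98 = 35,063.29; break-even revenue = 35,063.29 × £227.50 = £7,976,898.73.
Current sales = 46,890 × £227.50 = £10,667,475.00.
Margin of safety = £10,667,475.00 − £7,976,898.73 = £2,690,576.

£2,690,576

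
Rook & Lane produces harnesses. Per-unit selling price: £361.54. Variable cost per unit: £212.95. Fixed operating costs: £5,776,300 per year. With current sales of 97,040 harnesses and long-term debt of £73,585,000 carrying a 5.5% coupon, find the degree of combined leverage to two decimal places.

3.14

Contribution at this volume is 97,040 × £148.59 = £14,419,173.60.
EBIT = £14,419,173.60 − £5,776,300 = £8,642,873.60. Interest = £4,047,175.00, so EBIT − I = £4,595,698.60.
DCL = contribution ÷ (EBIT − I) = £14,419,173.60 ÷ £4,595,698.60 = 3.1375.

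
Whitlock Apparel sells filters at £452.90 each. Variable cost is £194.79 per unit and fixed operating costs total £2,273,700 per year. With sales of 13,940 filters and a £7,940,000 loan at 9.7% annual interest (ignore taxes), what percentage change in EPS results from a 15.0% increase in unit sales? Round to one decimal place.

+97.4%

Total contribution margin = 13,940 × £258.11 = £3,598,053.40.
Operating income = contribution − fixed costs = £3,598,053.40 − £2,273,700 = £1,324,353.40.
Interest = £770,180.00, so EBIT − I = £554,173.40.
DCL = total CM / (EBIT − I) = £3,598,053.40 / £554,173.40 = 6.4926.
EPS therefore changes by 6.4926 × (+15.0%) = +97.4%.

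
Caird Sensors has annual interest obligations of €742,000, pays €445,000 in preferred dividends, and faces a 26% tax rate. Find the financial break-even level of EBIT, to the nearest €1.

Grossing the preferred dividend up to pre-tax terms: €445,000 / (1 − 0.26) = €601,351.35.
Financial break-even EBIT = interest + D_p ÷ (1 − t) = €742,000 + €601,351.35 = €1,343,351.35.

€1,343,351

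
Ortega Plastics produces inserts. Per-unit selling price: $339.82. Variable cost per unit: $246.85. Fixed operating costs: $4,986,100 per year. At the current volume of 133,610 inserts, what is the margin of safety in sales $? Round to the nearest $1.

$27,178,369

Each unit contributes $339.82 − $246.85 = $92.97. Break-even units = $4,986,100 ÷ $92.97 = 53,631.28; break-even revenue = 53,631.28 × $339.82 = $18,224,981.20.
Current sales = 133,610 × $339.82 = $45,403,350.20.
Margin of safety = $45,403,350.20 − $18,224,981.20 = $27,178,369.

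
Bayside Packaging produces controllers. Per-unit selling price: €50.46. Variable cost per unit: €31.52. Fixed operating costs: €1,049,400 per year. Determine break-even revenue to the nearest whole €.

CM per unit = €50.46 − €31.52 = €18.94; CM ratio = €18.94 / €50.46 = 0.3753.
Break-even revenue = fixed costs × price ÷ CM = €1,049,400 × €50.46 ÷ €18.94 = €2,795,814.

€2,795,814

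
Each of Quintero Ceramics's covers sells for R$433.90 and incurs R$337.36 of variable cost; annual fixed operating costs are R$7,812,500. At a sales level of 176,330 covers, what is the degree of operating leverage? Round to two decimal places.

1.85

Contribution at this volume is 176,330 × R$96.54 = R$17,022,898.20.
Subtracting fixed costs: EBIT = R$17,022,898.20 − R$7,812,500 = R$9,210,398.20.
So DOL = total CM / EBIT = R$17,022,898.20 / R$9,210,398.20 = 1.8482.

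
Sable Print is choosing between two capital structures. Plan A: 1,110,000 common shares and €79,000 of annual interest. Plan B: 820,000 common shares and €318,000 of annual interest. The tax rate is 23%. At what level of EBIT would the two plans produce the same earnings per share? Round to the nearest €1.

€993,793

Set EPS_A = EPS_B: (EBIT − €79,000)(1 − 0.23) ÷ 1,110,000 = (EBIT − €318,000)(1 − 0.23) ÷ 820,000.
The (1 − t) factor cancels: (EBIT − 79,000) × 820,000 = (EBIT − 318,000) × 1,110,000.
Solving, EBIT = (318,000·1,110,000 − 79,000·820,000) / (1,110,000 − 820,000) = 288,200,000,000 / 290,000 = 993,793.10.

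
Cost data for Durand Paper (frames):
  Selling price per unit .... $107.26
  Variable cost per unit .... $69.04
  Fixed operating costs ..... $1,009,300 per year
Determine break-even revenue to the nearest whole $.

$2,832,483

CM per unit = $107.26 − $69.04 = $38.22; CM ratio = $38.22 / $107.26 = 0.3563.
Break-even revenue = fixed costs × price ÷ CM = $1,009,300 × $107.26 ÷ $38.22 = $2,832,483.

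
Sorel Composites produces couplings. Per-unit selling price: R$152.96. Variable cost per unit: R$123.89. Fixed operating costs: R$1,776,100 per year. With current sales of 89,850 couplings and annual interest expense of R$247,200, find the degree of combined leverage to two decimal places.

Contribution at this volume is 89,850 × R$29.07 = R$2,611,939.50.
Subtracting fixed costs: EBIT = R$2,611,939.50 − R$1,776,100 = R$835,839.50. Interest = R$247,200.00.
DOL = R$2,611,939.50 ÷ R$835,839.50 = 3.1249; DFL = R$835,839.50 ÷ R$588,639.50 = 1.4200.
DCL = DOL × DFL = 3.1249 × 1.4200 = 4.4374.

4.44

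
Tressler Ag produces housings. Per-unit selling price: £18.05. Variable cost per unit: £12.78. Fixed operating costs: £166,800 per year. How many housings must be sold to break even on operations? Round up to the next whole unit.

Unit CM = price − variable cost = £18.05 − £12.78 = £5.27.
Break-even Q = £166,800 / £5.27 = 31,650.85 → 31,651 housings.

31,651 housings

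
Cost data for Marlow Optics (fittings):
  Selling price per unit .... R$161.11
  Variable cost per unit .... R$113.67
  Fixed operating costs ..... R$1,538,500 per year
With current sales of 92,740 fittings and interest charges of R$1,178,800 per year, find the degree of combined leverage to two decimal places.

Total contribution margin = 92,740 × R$47.44 = R$4,399,585.60.
Subtracting fixed costs: EBIT = R$4,399,585.60 − R$1,538,500 = R$2,861,085.60. Interest = R$1,178,800.00, so EBIT − I = R$1,682,285.60.
DCL = contribution ÷ (EBIT − I) = R$4,399,585.60 ÷ R$1,682,285.60 = 2.6152.

2.62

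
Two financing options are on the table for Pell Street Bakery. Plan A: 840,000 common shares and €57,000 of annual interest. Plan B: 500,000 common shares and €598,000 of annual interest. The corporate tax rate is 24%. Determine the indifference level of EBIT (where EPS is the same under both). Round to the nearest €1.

€1,393,588

Set EPS_A = EPS_B: (EBIT − €57,000)(1 − 0.24) ÷ 840,000 = (EBIT − €598,000)(1 − 0.24) ÷ 500,000.
Cancelling (1 − t) and cross-multiplying: 500,000·(EBIT − 57,000) = 840,000·(EBIT − 598,000).
Solving, EBIT = (598,000·840,000 − 57,000·500,000) / (840,000 − 500,000) = 473,820,000,000 / 340,000 = 1,393,588.24.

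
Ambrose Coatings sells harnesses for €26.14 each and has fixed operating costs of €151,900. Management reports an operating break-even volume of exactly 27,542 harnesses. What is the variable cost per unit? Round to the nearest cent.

€20.62

At break-even, FC = Q × (P − VC), so P − VC = €151,900 ÷ 27,542 = €5.5152.
Variable cost per unit = €26.14 − €5.5152 = €20.62.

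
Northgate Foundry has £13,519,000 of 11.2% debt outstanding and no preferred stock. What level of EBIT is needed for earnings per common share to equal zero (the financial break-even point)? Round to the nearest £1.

£1,514,128

Annual interest = 11.2% × £13,519,000 = £1,514,128.00.
Without preferred stock the financial break-even is simply EBIT = interest = £1,514,128.00.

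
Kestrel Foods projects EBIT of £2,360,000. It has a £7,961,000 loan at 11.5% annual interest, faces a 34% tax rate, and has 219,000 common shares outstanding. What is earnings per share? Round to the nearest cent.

Pre-tax income = £2,360,000 − £915,515.00 = £1,444,485.00.
Net income = £1,444,485.00 × (1 − 0.34) = £953,360.10.
Per share: £953,360.10 / 219,000 shares = £4.35.

£4.35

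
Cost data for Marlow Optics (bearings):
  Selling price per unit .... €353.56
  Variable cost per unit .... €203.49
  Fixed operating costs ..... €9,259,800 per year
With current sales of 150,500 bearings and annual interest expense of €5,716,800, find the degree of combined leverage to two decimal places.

At 150,500 units, contribution = 150,500 × €150.07 = €22,585,535.00.
EBIT = €22,585,535.00 − €9,259,800 = €13,325,735.00. Interest = €5,716,800.00, so EBIT − I = €7,608,935.00.
Degree of total leverage = total CM / (EBIT − interest) = €22,585,535.00 / €7,608,935.00 = 2.9683.

2.97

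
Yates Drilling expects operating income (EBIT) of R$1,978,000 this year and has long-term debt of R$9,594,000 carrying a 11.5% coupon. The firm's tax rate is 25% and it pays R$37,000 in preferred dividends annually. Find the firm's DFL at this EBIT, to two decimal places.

Annual interest charges come to R$1,103,310.00.
Pre-tax preferred-dividend burden = R$37,000 ÷ (1 − 0.25) = R$49,333.33.
DFL = EBIT ÷ [EBIT − I − D_p/(1−t)] = R$1,978,000 ÷ [R$1,978,000 − R$1,103,310.00 − R$49,333.33] = R$1,978,000 ÷ R$825,356.67 = 2.3965.

2.40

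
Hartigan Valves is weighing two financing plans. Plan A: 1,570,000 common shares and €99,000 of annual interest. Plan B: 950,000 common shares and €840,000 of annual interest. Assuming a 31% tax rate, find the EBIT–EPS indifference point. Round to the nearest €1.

€1,975,403

At indifference, (EBIT − 99,000)(1 − t)/1,570,000 = (EBIT − 840,000)(1 − t)/950,000.
Cancelling (1 − t) and cross-multiplying: 950,000·(EBIT − 99,000) = 1,570,000·(EBIT − 840,000).
Solving, EBIT = (840,000·1,570,000 − 99,000·950,000) / (1,570,000 − 950,000) = 1,224,750,000,000 / 620,000 = 1,975,403.23.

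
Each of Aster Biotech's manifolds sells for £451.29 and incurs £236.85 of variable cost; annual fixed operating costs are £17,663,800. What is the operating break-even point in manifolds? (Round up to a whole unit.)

82,372 manifolds

Unit CM = price − variable cost = £451.29 − £236.85 = £214.44.
Units to break even: £17,663,800 ÷ £214.44 = 82,371.76, rounded up to 82,372.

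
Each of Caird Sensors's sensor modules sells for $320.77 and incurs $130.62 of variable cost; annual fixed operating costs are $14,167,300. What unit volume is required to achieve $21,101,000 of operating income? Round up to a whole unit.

Each unit contributes $320.77 − $130.62 = $190.15.
Units = (FC + target) / CM = ($14,167,300 + $21,101,000) / $190.15 = 185,476.20, so 185,477 sensor modules.

185,477 sensor modules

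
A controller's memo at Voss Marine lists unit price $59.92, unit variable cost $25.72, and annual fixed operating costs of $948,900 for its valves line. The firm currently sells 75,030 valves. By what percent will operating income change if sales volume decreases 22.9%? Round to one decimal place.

Contribution at this volume is 75,030 × $34.20 = $2,566,026.00.
Subtracting fixed costs: EBIT = $2,566,026.00 − $948,900 = $1,617,126.00.
Degree of operating leverage = $2,566,026.00 / $1,617,126.00 = 1.5868.
So EBIT moves 1.5868 × (-22.9%) = -36.3%.

-36.3%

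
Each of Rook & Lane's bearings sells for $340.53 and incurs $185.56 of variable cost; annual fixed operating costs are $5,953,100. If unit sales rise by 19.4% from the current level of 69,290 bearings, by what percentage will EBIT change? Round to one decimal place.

At 69,290 units, contribution = 69,290 × $154.97 = $10,737,871.30.
Operating income = contribution − fixed costs = $10,737,871.30 − $5,953,100 = $4,784,771.30.
Degree of operating leverage = $10,737,871.30 / $4,784,771.30 = 2.2442.
%ΔEBIT = DOL × %ΔSales = 2.2442 × +19.4% = +43.5%.

+43.5%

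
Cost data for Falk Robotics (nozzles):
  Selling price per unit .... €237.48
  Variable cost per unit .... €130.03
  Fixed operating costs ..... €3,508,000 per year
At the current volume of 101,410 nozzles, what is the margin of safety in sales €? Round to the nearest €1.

€16,329,661

Unit CM = price − variable cost = €237.48 − €130.03 = €107.45. Break-even units = €3,508,000 ÷ €107.45 = 32,647.74; break-even revenue = 32,647.74 × €237.48 = €7,753,186.04.
Actual sales revenue = 101,410 × €237.48 = €24,082,846.80.
Margin of safety = €24,082,846.80 − €7,753,186.04 = €16,329,661.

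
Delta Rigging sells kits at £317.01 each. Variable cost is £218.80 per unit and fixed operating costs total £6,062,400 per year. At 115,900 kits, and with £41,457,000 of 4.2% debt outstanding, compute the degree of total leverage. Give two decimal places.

Contribution at this volume is 115,900 × £98.21 = £11,382,539.00.
EBIT = £11,382,539.00 − £6,062,400 = £5,320,139.00. Interest = £1,741,194.00, so EBIT − I = £3,578,945.00.
DCL = contribution ÷ (EBIT − I) = £11,382,539.00 ÷ £3,578,945.00 = 3.1804.

3.18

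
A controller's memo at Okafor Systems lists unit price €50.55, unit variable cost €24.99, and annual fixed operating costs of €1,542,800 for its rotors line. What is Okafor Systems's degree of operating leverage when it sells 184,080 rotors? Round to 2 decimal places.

Contribution at this volume is 184,080 × €25.56 = €4,705,084.80.
Operating income = contribution − fixed costs = €4,705,084.80 − €1,542,800 = €3,162,284.80.
Degree of operating leverage = €4,705,084.80 / €3,162,284.80 = 1.4879.

1.49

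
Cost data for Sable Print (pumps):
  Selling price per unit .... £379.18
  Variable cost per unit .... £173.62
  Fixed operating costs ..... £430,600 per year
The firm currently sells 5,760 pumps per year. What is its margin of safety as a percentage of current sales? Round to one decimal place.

Contribution margin per unit = £379.18 − £173.62 = £205.56. Break-even units = £430,600 ÷ £205.56 = 2,094.77; break-even revenue = 2,094.77 × £379.18 = £794,293.19.
Current sales = 5,760 × £379.18 = £2,184,076.80.
Margin of safety = (£2,184,076.80 − £794,293.19) ÷ £2,184,076.80 = 63.6%.

63.6%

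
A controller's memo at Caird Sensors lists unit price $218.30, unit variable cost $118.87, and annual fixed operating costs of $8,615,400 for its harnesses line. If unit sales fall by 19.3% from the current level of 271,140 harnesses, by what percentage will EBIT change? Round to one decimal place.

-28.4%

Total contribution margin = 271,140 × $99.43 = $26,959,450.20.
Subtracting fixed costs: EBIT = $26,959,450.20 − $8,615,400 = $18,344,050.20.
Degree of operating leverage = $26,959,450.20 / $18,344,050.20 = 1.4697.
Operating income changes by 1.4697 × -19.3% = -28.4%.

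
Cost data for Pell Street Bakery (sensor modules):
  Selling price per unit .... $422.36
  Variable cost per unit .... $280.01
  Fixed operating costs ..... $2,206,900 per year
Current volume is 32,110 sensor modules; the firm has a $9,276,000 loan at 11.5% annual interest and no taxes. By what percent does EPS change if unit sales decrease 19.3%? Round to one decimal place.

-68.0%

At 32,110 units, contribution = 32,110 × $142.35 = $4,570,858.50.
Subtracting fixed costs: EBIT = $4,570,858.50 − $2,206,900 = $2,363,958.50.
Interest = $1,066,740.00, so EBIT − I = $1,297,218.50.
Degree of combined leverage = contribution ÷ (EBIT − I) = $4,570,858.50 ÷ $1,297,218.50 = 3.5236.
EPS therefore changes by 3.5236 × (-19.3%) = -68.0%.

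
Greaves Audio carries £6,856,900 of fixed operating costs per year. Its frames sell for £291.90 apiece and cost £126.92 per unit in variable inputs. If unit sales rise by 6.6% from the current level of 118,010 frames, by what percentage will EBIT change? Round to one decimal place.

+10.2%

Contribution at this volume is 118,010 × £164.98 = £19,469,289.80.
EBIT = £19,469,289.80 − £6,856,900 = £12,612,389.80.
So DOL = total CM / EBIT = £19,469,289.80 / £12,612,389.80 = 1.5437.
So EBIT moves 1.5437 × (+6.6%) = +10.2%.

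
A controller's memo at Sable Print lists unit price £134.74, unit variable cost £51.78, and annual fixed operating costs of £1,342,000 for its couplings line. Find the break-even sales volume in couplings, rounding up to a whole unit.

16,177 couplings

Unit CM = price − variable cost = £134.74 − £51.78 = £82.96.
Break-even volume = fixed costs ÷ CM per unit = £1,342,000 ÷ £82.96 = 16,176.47, so 16,177 couplings.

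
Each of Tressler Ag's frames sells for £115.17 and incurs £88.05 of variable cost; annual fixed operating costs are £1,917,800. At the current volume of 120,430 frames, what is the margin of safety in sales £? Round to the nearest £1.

Unit CM = price − variable cost = £115.17 − £88.05 = £27.12. Break-even units = £1,917,800 ÷ £27.12 = 70,715.34; break-even revenue = 70,715.34 × £115.17 = £8,144,285.62.
Current sales = 120,430 × £115.17 = £13,869,923.10.
Margin of safety = £13,869,923.10 − £8,144,285.62 = £5,725,637.

£5,725,637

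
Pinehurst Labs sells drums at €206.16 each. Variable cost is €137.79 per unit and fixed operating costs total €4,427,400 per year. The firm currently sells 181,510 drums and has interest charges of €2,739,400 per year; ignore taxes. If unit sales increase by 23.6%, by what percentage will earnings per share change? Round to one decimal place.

+55.9%

Contribution at this volume is 181,510 × €68.37 = €12,409,838.70.
Operating income = contribution − fixed costs = €12,409,838.70 − €4,427,400 = €7,982,438.70.
After interest of €2,739,400.00, pre-tax earnings = €5,243,038.70.
DCL = total CM / (EBIT − I) = €12,409,838.70 / €5,243,038.70 = 2.3669.
%ΔEPS = DCL × %ΔSales = 2.3669 × +23.6% = +55.9%.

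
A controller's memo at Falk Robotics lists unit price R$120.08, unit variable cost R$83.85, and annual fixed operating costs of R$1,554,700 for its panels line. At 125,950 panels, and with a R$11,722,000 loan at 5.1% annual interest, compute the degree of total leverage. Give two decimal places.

1.89

Total contribution margin = 125,950 × R$36.23 = R$4,563,168.50.
Operating income = contribution − fixed costs = R$4,563,168.50 − R$1,554,700 = R$3,008,468.50. Interest = R$597,822.00.
DOL = R$4,563,168.50 ÷ R$3,008,468.50 = 1.5168; DFL = R$3,008,468.50 ÷ R$2,410,646.50 = 1.2480.
Combined leverage = 1.5168 × 1.2480 = 1.8930.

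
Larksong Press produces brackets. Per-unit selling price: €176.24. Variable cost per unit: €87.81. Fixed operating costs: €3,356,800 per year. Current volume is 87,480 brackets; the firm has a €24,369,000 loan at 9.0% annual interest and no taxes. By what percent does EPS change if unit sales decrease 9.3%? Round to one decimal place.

Contribution at this volume is 87,480 × €88.43 = €7,735,856.40.
Subtracting fixed costs: EBIT = €7,735,856.40 − €3,356,800 = €4,379,056.40.
Interest = €2,193,210.00, so EBIT − I = €2,185,846.40.
DCL = total CM / (EBIT − I) = €7,735,856.40 / €2,185,846.40 = 3.5391.
EPS therefore changes by 3.5391 × (-9.3%) = -32.9%.

-32.9%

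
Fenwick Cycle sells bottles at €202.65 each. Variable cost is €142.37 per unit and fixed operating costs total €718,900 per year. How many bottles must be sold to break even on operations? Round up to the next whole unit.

11,927 bottles

Contribution margin per unit = €202.65 − €142.37 = €60.28.
Units to break even: €718,900 ÷ €60.28 = 11,926.01, rounded up to 11,927.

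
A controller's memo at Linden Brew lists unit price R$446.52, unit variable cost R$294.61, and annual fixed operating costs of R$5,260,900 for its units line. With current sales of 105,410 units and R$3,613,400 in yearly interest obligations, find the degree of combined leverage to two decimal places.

2.24

At 105,410 units, contribution = 105,410 × R$151.91 = R$16,012,833.10.
EBIT = R$16,012,833.10 − R$5,260,900 = R$10,751,933.10. Interest = R$3,613,400.00.
DOL = R$16,012,833.10 ÷ R$10,751,933.10 = 1.4893; DFL = R$10,751,933.10 ÷ R$7,138,533.10 = 1.5062.
Combined leverage = 1.4893 × 1.5062 = 2.2432.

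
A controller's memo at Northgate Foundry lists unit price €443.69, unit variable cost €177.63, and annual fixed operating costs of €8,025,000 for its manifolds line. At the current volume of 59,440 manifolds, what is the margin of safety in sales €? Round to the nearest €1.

Unit CM = price − variable cost = €443.69 − €177.63 = €266.06. Break-even units = €8,025,000 ÷ €266.06 = 30,162.37; break-even revenue = 30,162.37 × €443.69 = €13,382,741.67.
Actual sales revenue = 59,440 × €443.69 = €26,372,933.60.
Margin of safety = €26,372,933.60 − €13,382,741.67 = €12,990,192.

€12,990,192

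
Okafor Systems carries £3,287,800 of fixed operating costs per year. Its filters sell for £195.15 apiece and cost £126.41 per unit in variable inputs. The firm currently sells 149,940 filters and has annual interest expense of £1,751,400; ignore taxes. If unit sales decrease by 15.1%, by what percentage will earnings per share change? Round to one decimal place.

Contribution at this volume is 149,940 × £68.74 = £10,306,875.60.
Operating income = contribution − fixed costs = £10,306,875.60 − £3,287,800 = £7,019,075.60.
After interest of £1,751,400.00, pre-tax earnings = £5,267,675.60.
DCL = total CM / (EBIT − I) = £10,306,875.60 / £5,267,675.60 = 1.9566.
%ΔEPS = DCL × %ΔSales = 1.9566 × -15.1% = -29.5%.

-29.5%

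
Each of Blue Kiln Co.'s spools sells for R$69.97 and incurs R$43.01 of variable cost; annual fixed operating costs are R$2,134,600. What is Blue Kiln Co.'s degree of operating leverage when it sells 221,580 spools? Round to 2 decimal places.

Contribution at this volume is 221,580 × R$26.96 = R$5,973,796.80.
Subtracting fixed costs: EBIT = R$5,973,796.80 − R$2,134,600 = R$3,839,196.80.
Degree of operating leverage = R$5,973,796.80 / R$3,839,196.80 = 1.5560.

1.56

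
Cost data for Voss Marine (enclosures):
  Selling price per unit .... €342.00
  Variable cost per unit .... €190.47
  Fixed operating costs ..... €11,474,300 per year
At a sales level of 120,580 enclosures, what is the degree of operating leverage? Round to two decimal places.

2.69

Total contribution margin = 120,580 × €151.53 = €18,271,487.40.
Operating income = contribution − fixed costs = €18,271,487.40 − €11,474,300 = €6,797,187.40.
So DOL = total CM / EBIT = €18,271,487.40 / €6,797,187.40 = 2.6881.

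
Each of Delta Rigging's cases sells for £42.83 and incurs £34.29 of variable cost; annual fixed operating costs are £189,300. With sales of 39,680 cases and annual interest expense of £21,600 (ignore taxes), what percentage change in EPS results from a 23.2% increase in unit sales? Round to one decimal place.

+61.4%

Total contribution margin = 39,680 × £8.54 = £338,867.20.
Operating income = contribution − fixed costs = £338,867.20 − £189,300 = £149,567.20.
After interest of £21,600.00, pre-tax earnings = £127,967.20.
DCL = total CM / (EBIT − I) = £338,867.20 / £127,967.20 = 2.6481.
EPS therefore changes by 2.6481 × (+23.2%) = +61.4%.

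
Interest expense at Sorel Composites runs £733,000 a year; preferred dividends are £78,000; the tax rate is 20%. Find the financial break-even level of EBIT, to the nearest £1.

£830,500

Preferred dividends are paid after tax, so their pre-tax equivalent is £78,000 ÷ (1 − 0.20) = £97,500.00.
Financial break-even EBIT = interest + D_p ÷ (1 − t) = £733,000 + £97,500.00 = £830,500.00.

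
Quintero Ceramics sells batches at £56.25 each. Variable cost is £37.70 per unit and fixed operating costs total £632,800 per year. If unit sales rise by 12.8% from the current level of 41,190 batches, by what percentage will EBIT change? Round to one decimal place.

+74.5%

Contribution at this volume is 41,190 × £18.55 = £764,074.50.
Subtracting fixed costs: EBIT = £764,074.50 − £632,800 = £131,274.50.
Degree of operating leverage = £764,074.50 / £131,274.50 = 5.8204.
%ΔEBIT = DOL × %ΔSales = 5.8204 × +12.8% = +74.5%.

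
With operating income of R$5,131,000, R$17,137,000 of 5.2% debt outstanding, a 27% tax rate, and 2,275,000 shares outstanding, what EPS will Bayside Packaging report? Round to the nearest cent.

R$1.36

Pre-tax income = R$5,131,000 − R$891,124.00 = R$4,239,876.00.
Net income = R$4,239,876.00 × (1 − 0.27) = R$3,095,109.48.
EPS = R$3,095,109.48 ÷ 2,275,000 = R$1.36.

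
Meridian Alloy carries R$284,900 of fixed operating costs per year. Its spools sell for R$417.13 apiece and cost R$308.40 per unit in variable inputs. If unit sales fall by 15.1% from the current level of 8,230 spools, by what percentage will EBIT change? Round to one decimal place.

-22.2%

At 8,230 units, contribution = 8,230 × R$108.73 = R$894,847.90.
Subtracting fixed costs: EBIT = R$894,847.90 − R$284,900 = R$609,947.90.
Degree of operating leverage = R$894,847.90 / R$609,947.90 = 1.4671.
Operating income changes by 1.4671 × -15.1% = -22.2%.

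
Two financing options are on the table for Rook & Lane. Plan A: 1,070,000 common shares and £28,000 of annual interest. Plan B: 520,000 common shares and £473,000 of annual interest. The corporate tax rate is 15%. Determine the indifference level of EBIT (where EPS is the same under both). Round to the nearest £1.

Set EPS_A = EPS_B: (EBIT − £28,000)(1 − 0.15) ÷ 1,070,000 = (EBIT − £473,000)(1 − 0.15) ÷ 520,000.
The (1 − t) factor cancels: (EBIT − 28,000) × 520,000 = (EBIT − 473,000) × 1,070,000.
Solving, EBIT = (473,000·1,070,000 − 28,000·520,000) / (1,070,000 − 520,000) = 491,550,000,000 / 550,000 = 893,727.27.

£893,727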